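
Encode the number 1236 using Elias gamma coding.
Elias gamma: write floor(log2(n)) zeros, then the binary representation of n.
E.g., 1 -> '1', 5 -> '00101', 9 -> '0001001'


num_bits = floor(log2(1236)) + 1 = 11
leading_zeros = num_bits - 1 = 10
binary(1236) = 10011010100

Elias gamma(1236) = '0000000000' + '10011010100' = 000000000010011010100 (21 bits)


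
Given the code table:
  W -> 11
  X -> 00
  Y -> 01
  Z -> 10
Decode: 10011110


Decoding:
10 -> Z
01 -> Y
11 -> W
10 -> Z


Result: ZYWZ


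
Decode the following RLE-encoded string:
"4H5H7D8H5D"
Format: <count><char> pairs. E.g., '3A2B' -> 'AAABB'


Expanding each <count><char> pair:
  4H -> 'HHHH'
  5H -> 'HHHHH'
  7D -> 'DDDDDDD'
  8H -> 'HHHHHHHH'
  5D -> 'DDDDD'

Decoded = HHHHHHHHHDDDDDDDHHHHHHHHDDDDD


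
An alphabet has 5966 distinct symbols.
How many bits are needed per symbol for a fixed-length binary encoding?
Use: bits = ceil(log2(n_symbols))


log2(5966) = 12.5425
Bracket: 2^12 = 4096 < 5966 <= 2^13 = 8192
So ceil(log2(5966)) = 13

bits = ceil(log2(5966)) = ceil(12.5425) = 13 bits


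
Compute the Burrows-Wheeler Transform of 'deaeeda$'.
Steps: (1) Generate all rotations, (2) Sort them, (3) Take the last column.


Rotations (sorted):
  0: $deaeeda -> last char: a
  1: a$deaeed -> last char: d
  2: aeeda$de -> last char: e
  3: da$deaee -> last char: e
  4: deaeeda$ -> last char: $
  5: eaeeda$d -> last char: d
  6: eda$deae -> last char: e
  7: eeda$dea -> last char: a


BWT = adee$dea


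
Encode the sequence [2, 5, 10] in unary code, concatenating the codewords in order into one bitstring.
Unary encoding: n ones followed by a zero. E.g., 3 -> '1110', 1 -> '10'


Encode each number as n ones followed by a terminating 0:
  2 -> 110 (3 bits)
  5 -> 111110 (6 bits)
  10 -> 11111111110 (11 bits)
Total length = 3 + 6 + 11 = 20 bits.

Unary([2, 5, 10]) = 11011111011111111110 (20 bits)


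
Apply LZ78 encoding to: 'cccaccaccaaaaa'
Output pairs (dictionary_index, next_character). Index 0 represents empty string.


LZ78 encoding steps:
Dictionary: {0: ''}
Step 1: w='' (idx 0), next='c' -> output (0, 'c'), add 'c' as idx 1
Step 2: w='c' (idx 1), next='c' -> output (1, 'c'), add 'cc' as idx 2
Step 3: w='' (idx 0), next='a' -> output (0, 'a'), add 'a' as idx 3
Step 4: w='cc' (idx 2), next='a' -> output (2, 'a'), add 'cca' as idx 4
Step 5: w='cca' (idx 4), next='a' -> output (4, 'a'), add 'ccaa' as idx 5
Step 6: w='a' (idx 3), next='a' -> output (3, 'a'), add 'aa' as idx 6
Step 7: w='a' (idx 3), end of input -> output (3, '')


Encoded: [(0, 'c'), (1, 'c'), (0, 'a'), (2, 'a'), (4, 'a'), (3, 'a'), (3, '')]


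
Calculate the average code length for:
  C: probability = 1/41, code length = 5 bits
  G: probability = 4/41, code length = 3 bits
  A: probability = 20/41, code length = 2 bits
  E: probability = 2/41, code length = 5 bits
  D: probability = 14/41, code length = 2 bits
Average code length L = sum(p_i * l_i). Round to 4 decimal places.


Weighted contributions p_i * l_i:
  C: (1/41) * 5 = 5/41
  G: (4/41) * 3 = 12/41
  A: (20/41) * 2 = 40/41
  E: (2/41) * 5 = 10/41
  D: (14/41) * 2 = 28/41
Sum = (5 + 12 + 40 + 10 + 28)/41 = 95/41

L = 95/41 = 2.3171 bits/symbol


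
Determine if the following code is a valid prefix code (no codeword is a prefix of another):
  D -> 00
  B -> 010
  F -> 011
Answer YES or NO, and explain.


Checking each pair (does one codeword prefix another?):
  D='00' vs B='010': no prefix
  D='00' vs F='011': no prefix
  B='010' vs D='00': no prefix
  B='010' vs F='011': no prefix
  F='011' vs D='00': no prefix
  F='011' vs B='010': no prefix
No violation found over all pairs.

YES -- this is a valid prefix code. No codeword is a prefix of any other codeword.


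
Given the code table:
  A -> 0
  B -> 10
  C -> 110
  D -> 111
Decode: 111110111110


Decoding:
111 -> D
110 -> C
111 -> D
110 -> C


Result: DCDC


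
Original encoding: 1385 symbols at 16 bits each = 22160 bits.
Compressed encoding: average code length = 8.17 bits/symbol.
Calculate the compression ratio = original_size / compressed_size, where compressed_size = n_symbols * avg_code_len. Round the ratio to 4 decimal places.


original_size = n_symbols * orig_bits = 1385 * 16 = 22160 bits
compressed_size = n_symbols * avg_code_len = 1385 * 8.17 = 11315.45 bits
ratio = original_size / compressed_size = 22160 / 11315.45 = 1.9584

Compression ratio = 1.9584


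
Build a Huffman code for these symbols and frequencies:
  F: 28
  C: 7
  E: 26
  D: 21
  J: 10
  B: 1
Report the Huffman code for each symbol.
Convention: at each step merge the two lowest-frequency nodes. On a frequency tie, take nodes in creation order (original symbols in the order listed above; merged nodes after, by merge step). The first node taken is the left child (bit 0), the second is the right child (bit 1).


Huffman tree construction:
Step 1: Merge B(1) + C(7) = 8
Step 2: Merge (B+C)(8) + J(10) = 18
Step 3: Merge ((B+C)+J)(18) + D(21) = 39
Step 4: Merge E(26) + F(28) = 54
Step 5: Merge (((B+C)+J)+D)(39) + (E+F)(54) = 93
Read each symbol's code off the tree from the root (left child = 0, right child = 1).

Codes:
  F: 11 (length 2)
  C: 0001 (length 4)
  E: 10 (length 2)
  D: 01 (length 2)
  J: 001 (length 3)
  B: 0000 (length 4)
Average code length: 212/93 = 2.2796 bits/symbol


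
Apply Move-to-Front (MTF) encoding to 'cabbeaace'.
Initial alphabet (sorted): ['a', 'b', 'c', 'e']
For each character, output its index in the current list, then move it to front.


MTF encoding:
'c': index 2 in ['a', 'b', 'c', 'e'] -> ['c', 'a', 'b', 'e']
'a': index 1 in ['c', 'a', 'b', 'e'] -> ['a', 'c', 'b', 'e']
'b': index 2 in ['a', 'c', 'b', 'e'] -> ['b', 'a', 'c', 'e']
'b': index 0 in ['b', 'a', 'c', 'e'] -> ['b', 'a', 'c', 'e']
'e': index 3 in ['b', 'a', 'c', 'e'] -> ['e', 'b', 'a', 'c']
'a': index 2 in ['e', 'b', 'a', 'c'] -> ['a', 'e', 'b', 'c']
'a': index 0 in ['a', 'e', 'b', 'c'] -> ['a', 'e', 'b', 'c']
'c': index 3 in ['a', 'e', 'b', 'c'] -> ['c', 'a', 'e', 'b']
'e': index 2 in ['c', 'a', 'e', 'b'] -> ['e', 'c', 'a', 'b']


Output: [2, 1, 2, 0, 3, 2, 0, 3, 2]


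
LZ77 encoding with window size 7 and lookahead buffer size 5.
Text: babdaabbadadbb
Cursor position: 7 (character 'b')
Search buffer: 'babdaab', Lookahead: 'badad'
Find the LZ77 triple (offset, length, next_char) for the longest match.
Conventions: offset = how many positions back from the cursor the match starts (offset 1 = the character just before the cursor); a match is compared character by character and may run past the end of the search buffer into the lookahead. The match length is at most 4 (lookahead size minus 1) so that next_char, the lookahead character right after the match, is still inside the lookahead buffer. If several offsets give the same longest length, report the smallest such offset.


Try each offset into the search buffer:
  offset=1 (pos 6, char 'b'): match length 1
  offset=2 (pos 5, char 'a'): match length 0
  offset=3 (pos 4, char 'a'): match length 0
  offset=4 (pos 3, char 'd'): match length 0
  offset=5 (pos 2, char 'b'): match length 1
  offset=6 (pos 1, char 'a'): match length 0
  offset=7 (pos 0, char 'b'): match length 2
Longest match has length 2 at offset 7.
next_char = character at position 7 + 2 = 9 -> 'd'

Best match: offset=7, length=2 (matching 'ba' starting at position 0)
LZ77 triple: (7, 2, 'd')


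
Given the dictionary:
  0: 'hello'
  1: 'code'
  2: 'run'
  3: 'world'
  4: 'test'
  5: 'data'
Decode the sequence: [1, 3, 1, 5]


Look up each index in the dictionary:
  1 -> 'code'
  3 -> 'world'
  1 -> 'code'
  5 -> 'data'

Decoded: "code world code data"


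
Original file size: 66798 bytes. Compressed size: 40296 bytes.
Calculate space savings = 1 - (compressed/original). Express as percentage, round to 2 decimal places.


ratio = compressed/original = 40296/66798 = 0.603252
savings = 1 - ratio = 1 - 0.603252 = 0.396748
as a percentage: 0.396748 * 100 = 39.67%

Space savings = 1 - 40296/66798 = 39.67%


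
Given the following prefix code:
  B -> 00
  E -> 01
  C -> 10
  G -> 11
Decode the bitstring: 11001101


Decoding step by step:
Bits 11 -> G
Bits 00 -> B
Bits 11 -> G
Bits 01 -> E


Decoded message: GBGE


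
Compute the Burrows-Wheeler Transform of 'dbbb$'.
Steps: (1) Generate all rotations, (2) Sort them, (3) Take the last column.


Rotations (sorted):
  0: $dbbb -> last char: b
  1: b$dbb -> last char: b
  2: bb$db -> last char: b
  3: bbb$d -> last char: d
  4: dbbb$ -> last char: $


BWT = bbbd$


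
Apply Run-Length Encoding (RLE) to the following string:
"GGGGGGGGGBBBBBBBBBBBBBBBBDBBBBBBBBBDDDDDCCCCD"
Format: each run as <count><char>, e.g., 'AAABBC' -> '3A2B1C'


Scanning runs left to right:
  i=0: run of 'G' x 9 -> '9G'
  i=9: run of 'B' x 16 -> '16B'
  i=25: run of 'D' x 1 -> '1D'
  i=26: run of 'B' x 9 -> '9B'
  i=35: run of 'D' x 5 -> '5D'
  i=40: run of 'C' x 4 -> '4C'
  i=44: run of 'D' x 1 -> '1D'

RLE = 9G16B1D9B5D4C1D


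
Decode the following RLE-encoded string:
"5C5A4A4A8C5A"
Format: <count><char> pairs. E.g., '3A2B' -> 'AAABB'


Expanding each <count><char> pair:
  5C -> 'CCCCC'
  5A -> 'AAAAA'
  4A -> 'AAAA'
  4A -> 'AAAA'
  8C -> 'CCCCCCCC'
  5A -> 'AAAAA'

Decoded = CCCCCAAAAAAAAAAAAACCCCCCCCAAAAA


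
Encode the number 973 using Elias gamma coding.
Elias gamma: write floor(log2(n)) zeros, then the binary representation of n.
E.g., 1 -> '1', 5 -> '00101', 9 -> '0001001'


num_bits = floor(log2(973)) + 1 = 10
leading_zeros = num_bits - 1 = 9
binary(973) = 1111001101

Elias gamma(973) = '000000000' + '1111001101' = 0000000001111001101 (19 bits)


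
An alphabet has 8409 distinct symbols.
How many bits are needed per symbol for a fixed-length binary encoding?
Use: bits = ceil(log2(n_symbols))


log2(8409) = 13.0377
Bracket: 2^13 = 8192 < 8409 <= 2^14 = 16384
So ceil(log2(8409)) = 14

bits = ceil(log2(8409)) = ceil(13.0377) = 14 bits


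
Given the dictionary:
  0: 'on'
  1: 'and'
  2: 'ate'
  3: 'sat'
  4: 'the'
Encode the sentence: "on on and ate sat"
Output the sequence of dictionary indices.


Look up each word in the dictionary:
  'on' -> 0
  'on' -> 0
  'and' -> 1
  'ate' -> 2
  'sat' -> 3

Encoded: [0, 0, 1, 2, 3]


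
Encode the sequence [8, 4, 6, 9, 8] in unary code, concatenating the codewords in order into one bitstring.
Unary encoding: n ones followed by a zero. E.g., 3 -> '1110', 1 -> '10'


Encode each number as n ones followed by a terminating 0:
  8 -> 111111110 (9 bits)
  4 -> 11110 (5 bits)
  6 -> 1111110 (7 bits)
  9 -> 1111111110 (10 bits)
  8 -> 111111110 (9 bits)
Total length = 9 + 5 + 7 + 10 + 9 = 40 bits.

Unary([8, 4, 6, 9, 8]) = 1111111101111011111101111111110111111110 (40 bits)


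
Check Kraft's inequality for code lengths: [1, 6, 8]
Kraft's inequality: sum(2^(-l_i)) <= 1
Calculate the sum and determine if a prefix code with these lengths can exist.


Sum = 2^(-1) + 2^(-6) + 2^(-8)
    = 0.5 + 0.015625 + 0.00390625
    = 133/256 = 0.51953125
Since 0.51953125 <= 1, Kraft's inequality IS satisfied.
A prefix code with these lengths CAN exist.

Kraft sum = 0.51953125. Satisfied.


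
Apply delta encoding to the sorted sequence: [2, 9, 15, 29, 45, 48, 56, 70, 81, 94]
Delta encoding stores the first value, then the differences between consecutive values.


First value: 2
Deltas:
  9 - 2 = 7
  15 - 9 = 6
  29 - 15 = 14
  45 - 29 = 16
  48 - 45 = 3
  56 - 48 = 8
  70 - 56 = 14
  81 - 70 = 11
  94 - 81 = 13


Delta encoded: [2, 7, 6, 14, 16, 3, 8, 14, 11, 13]


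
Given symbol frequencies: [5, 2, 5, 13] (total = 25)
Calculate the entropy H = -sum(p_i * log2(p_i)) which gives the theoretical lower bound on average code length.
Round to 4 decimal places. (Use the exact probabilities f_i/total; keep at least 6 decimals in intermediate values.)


Per-symbol terms -p_i * log2(p_i) with p_i = f_i/25:
  p = 5/25 = 0.200000: log2(p) = -2.321928, -p*log2(p) = 0.464386
  p = 2/25 = 0.080000: log2(p) = -3.643856, -p*log2(p) = 0.291508
  p = 5/25 = 0.200000: log2(p) = -2.321928, -p*log2(p) = 0.464386
  p = 13/25 = 0.520000: log2(p) = -0.943416, -p*log2(p) = 0.490577
H = 0.464386 + 0.291508 + 0.464386 + 0.490577 = 1.710857

H = 1.7109 bits/symbol


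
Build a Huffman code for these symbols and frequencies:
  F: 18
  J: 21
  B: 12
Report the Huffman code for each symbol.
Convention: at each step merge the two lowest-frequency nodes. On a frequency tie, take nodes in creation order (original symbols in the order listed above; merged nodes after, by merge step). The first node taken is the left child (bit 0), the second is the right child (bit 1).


Huffman tree construction:
Step 1: Merge B(12) + F(18) = 30
Step 2: Merge J(21) + (B+F)(30) = 51
Read each symbol's code off the tree from the root (left child = 0, right child = 1).

Codes:
  F: 11 (length 2)
  J: 0 (length 1)
  B: 10 (length 2)
Average code length: 81/51 = 1.5882 bits/symbol


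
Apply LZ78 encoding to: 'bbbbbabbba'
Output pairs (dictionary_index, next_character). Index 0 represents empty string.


LZ78 encoding steps:
Dictionary: {0: ''}
Step 1: w='' (idx 0), next='b' -> output (0, 'b'), add 'b' as idx 1
Step 2: w='b' (idx 1), next='b' -> output (1, 'b'), add 'bb' as idx 2
Step 3: w='bb' (idx 2), next='a' -> output (2, 'a'), add 'bba' as idx 3
Step 4: w='bb' (idx 2), next='b' -> output (2, 'b'), add 'bbb' as idx 4
Step 5: w='' (idx 0), next='a' -> output (0, 'a'), add 'a' as idx 5


Encoded: [(0, 'b'), (1, 'b'), (2, 'a'), (2, 'b'), (0, 'a')]


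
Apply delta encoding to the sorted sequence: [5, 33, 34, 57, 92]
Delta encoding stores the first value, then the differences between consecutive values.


First value: 5
Deltas:
  33 - 5 = 28
  34 - 33 = 1
  57 - 34 = 23
  92 - 57 = 35


Delta encoded: [5, 28, 1, 23, 35]


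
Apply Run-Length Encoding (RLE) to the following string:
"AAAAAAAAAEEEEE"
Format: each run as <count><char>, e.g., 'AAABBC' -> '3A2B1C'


Scanning runs left to right:
  i=0: run of 'A' x 9 -> '9A'
  i=9: run of 'E' x 5 -> '5E'

RLE = 9A5E


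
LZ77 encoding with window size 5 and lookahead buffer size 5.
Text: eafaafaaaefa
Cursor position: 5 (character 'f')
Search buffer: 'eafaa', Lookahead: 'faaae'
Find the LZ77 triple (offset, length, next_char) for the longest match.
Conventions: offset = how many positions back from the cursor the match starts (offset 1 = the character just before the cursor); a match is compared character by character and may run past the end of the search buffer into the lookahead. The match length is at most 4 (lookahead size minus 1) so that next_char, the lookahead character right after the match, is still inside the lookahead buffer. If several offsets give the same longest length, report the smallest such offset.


Try each offset into the search buffer:
  offset=1 (pos 4, char 'a'): match length 0
  offset=2 (pos 3, char 'a'): match length 0
  offset=3 (pos 2, char 'f'): match length 3
  offset=4 (pos 1, char 'a'): match length 0
  offset=5 (pos 0, char 'e'): match length 0
Longest match has length 3 at offset 3.
next_char = character at position 5 + 3 = 8 -> 'a'

Best match: offset=3, length=3 (matching 'faa' starting at position 2)
LZ77 triple: (3, 3, 'a')


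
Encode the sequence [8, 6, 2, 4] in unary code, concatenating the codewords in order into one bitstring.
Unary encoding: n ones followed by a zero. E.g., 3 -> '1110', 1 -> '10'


Encode each number as n ones followed by a terminating 0:
  8 -> 111111110 (9 bits)
  6 -> 1111110 (7 bits)
  2 -> 110 (3 bits)
  4 -> 11110 (5 bits)
Total length = 9 + 7 + 3 + 5 = 24 bits.

Unary([8, 6, 2, 4]) = 111111110111111011011110 (24 bits)


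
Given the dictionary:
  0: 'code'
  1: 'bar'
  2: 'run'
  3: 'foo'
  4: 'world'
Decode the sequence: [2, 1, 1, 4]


Look up each index in the dictionary:
  2 -> 'run'
  1 -> 'bar'
  1 -> 'bar'
  4 -> 'world'

Decoded: "run bar bar world"


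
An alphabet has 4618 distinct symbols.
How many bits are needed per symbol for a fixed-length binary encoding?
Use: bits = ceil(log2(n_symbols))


log2(4618) = 12.1731
Bracket: 2^12 = 4096 < 4618 <= 2^13 = 8192
So ceil(log2(4618)) = 13

bits = ceil(log2(4618)) = ceil(12.1731) = 13 bits


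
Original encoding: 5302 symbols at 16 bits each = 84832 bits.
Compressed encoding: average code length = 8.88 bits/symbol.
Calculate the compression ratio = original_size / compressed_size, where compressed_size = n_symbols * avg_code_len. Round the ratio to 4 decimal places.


original_size = n_symbols * orig_bits = 5302 * 16 = 84832 bits
compressed_size = n_symbols * avg_code_len = 5302 * 8.88 = 47081.76 bits
ratio = original_size / compressed_size = 84832 / 47081.76 = 1.8018

Compression ratio = 1.8018


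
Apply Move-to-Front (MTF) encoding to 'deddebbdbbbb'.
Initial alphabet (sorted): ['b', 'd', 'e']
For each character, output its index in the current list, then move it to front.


MTF encoding:
'd': index 1 in ['b', 'd', 'e'] -> ['d', 'b', 'e']
'e': index 2 in ['d', 'b', 'e'] -> ['e', 'd', 'b']
'd': index 1 in ['e', 'd', 'b'] -> ['d', 'e', 'b']
'd': index 0 in ['d', 'e', 'b'] -> ['d', 'e', 'b']
'e': index 1 in ['d', 'e', 'b'] -> ['e', 'd', 'b']
'b': index 2 in ['e', 'd', 'b'] -> ['b', 'e', 'd']
'b': index 0 in ['b', 'e', 'd'] -> ['b', 'e', 'd']
'd': index 2 in ['b', 'e', 'd'] -> ['d', 'b', 'e']
'b': index 1 in ['d', 'b', 'e'] -> ['b', 'd', 'e']
'b': index 0 in ['b', 'd', 'e'] -> ['b', 'd', 'e']
'b': index 0 in ['b', 'd', 'e'] -> ['b', 'd', 'e']
'b': index 0 in ['b', 'd', 'e'] -> ['b', 'd', 'e']


Output: [1, 2, 1, 0, 1, 2, 0, 2, 1, 0, 0, 0]


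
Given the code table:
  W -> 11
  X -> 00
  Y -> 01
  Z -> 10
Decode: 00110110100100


Decoding:
00 -> X
11 -> W
01 -> Y
10 -> Z
10 -> Z
01 -> Y
00 -> X


Result: XWYZZYX


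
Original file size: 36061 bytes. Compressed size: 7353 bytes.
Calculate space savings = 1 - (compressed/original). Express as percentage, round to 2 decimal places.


ratio = compressed/original = 7353/36061 = 0.203904
savings = 1 - ratio = 1 - 0.203904 = 0.796096
as a percentage: 0.796096 * 100 = 79.61%

Space savings = 1 - 7353/36061 = 79.61%


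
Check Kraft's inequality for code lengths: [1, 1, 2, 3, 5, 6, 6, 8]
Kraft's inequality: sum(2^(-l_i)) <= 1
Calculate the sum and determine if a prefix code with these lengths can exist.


Sum = 2^(-1) + 2^(-1) + 2^(-2) + 2^(-3) + 2^(-5) + 2^(-6) + 2^(-6) + 2^(-8)
    = 0.5 + 0.5 + 0.25 + 0.125 + 0.03125 + 0.015625 + 0.015625 + 0.00390625
    = 369/256 = 1.44140625
Since 1.44140625 > 1, Kraft's inequality is NOT satisfied.
A prefix code with these lengths CANNOT exist.

Kraft sum = 1.44140625. Not satisfied.


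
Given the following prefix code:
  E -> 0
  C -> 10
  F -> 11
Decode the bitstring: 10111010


Decoding step by step:
Bits 10 -> C
Bits 11 -> F
Bits 10 -> C
Bits 10 -> C


Decoded message: CFCC


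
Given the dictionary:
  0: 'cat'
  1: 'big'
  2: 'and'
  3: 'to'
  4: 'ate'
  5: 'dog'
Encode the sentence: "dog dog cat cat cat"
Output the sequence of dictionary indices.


Look up each word in the dictionary:
  'dog' -> 5
  'dog' -> 5
  'cat' -> 0
  'cat' -> 0
  'cat' -> 0

Encoded: [5, 5, 0, 0, 0]


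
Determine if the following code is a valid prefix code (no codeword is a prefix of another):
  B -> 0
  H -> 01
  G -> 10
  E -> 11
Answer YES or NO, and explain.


Checking each pair (does one codeword prefix another?):
  B='0' vs H='01': prefix -- VIOLATION

NO -- this is NOT a valid prefix code. B (0) is a prefix of H (01).


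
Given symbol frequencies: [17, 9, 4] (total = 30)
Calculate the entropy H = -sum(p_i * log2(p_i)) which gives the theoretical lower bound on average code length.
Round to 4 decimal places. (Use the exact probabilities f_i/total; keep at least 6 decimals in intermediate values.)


Per-symbol terms -p_i * log2(p_i) with p_i = f_i/30:
  p = 17/30 = 0.566667: log2(p) = -0.819428, -p*log2(p) = 0.464342
  p = 9/30 = 0.300000: log2(p) = -1.736966, -p*log2(p) = 0.521090
  p = 4/30 = 0.133333: log2(p) = -2.906891, -p*log2(p) = 0.387585
H = 0.464342 + 0.521090 + 0.387585 = 1.373017

H = 1.373 bits/symbol


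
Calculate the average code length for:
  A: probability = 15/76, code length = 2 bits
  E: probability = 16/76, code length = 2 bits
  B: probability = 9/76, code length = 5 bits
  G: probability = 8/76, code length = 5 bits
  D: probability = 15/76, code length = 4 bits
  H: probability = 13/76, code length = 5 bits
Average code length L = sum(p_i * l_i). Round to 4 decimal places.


Weighted contributions p_i * l_i:
  A: (15/76) * 2 = 30/76
  E: (16/76) * 2 = 32/76
  B: (9/76) * 5 = 45/76
  G: (8/76) * 5 = 40/76
  D: (15/76) * 4 = 60/76
  H: (13/76) * 5 = 65/76
Sum = (30 + 32 + 45 + 40 + 60 + 65)/76 = 272/76

L = 272/76 = 3.5789 bits/symbol


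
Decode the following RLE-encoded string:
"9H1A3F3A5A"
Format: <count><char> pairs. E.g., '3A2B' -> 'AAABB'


Expanding each <count><char> pair:
  9H -> 'HHHHHHHHH'
  1A -> 'A'
  3F -> 'FFF'
  3A -> 'AAA'
  5A -> 'AAAAA'

Decoded = HHHHHHHHHAFFFAAAAAAAA


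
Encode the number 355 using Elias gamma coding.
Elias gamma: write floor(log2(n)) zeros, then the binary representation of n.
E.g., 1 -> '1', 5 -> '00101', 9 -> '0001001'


num_bits = floor(log2(355)) + 1 = 9
leading_zeros = num_bits - 1 = 8
binary(355) = 101100011

Elias gamma(355) = '00000000' + '101100011' = 00000000101100011 (17 bits)


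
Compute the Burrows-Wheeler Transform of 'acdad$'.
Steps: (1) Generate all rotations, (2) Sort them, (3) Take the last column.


Rotations (sorted):
  0: $acdad -> last char: d
  1: acdad$ -> last char: $
  2: ad$acd -> last char: d
  3: cdad$a -> last char: a
  4: d$acda -> last char: a
  5: dad$ac -> last char: c


BWT = d$daac


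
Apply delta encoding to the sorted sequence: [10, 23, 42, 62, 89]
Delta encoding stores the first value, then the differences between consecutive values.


First value: 10
Deltas:
  23 - 10 = 13
  42 - 23 = 19
  62 - 42 = 20
  89 - 62 = 27


Delta encoded: [10, 13, 19, 20, 27]


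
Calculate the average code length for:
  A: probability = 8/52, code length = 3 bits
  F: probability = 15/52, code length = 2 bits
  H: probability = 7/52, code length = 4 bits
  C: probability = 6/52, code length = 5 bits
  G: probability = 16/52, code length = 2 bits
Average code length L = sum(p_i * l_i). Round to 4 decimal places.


Weighted contributions p_i * l_i:
  A: (8/52) * 3 = 24/52
  F: (15/52) * 2 = 30/52
  H: (7/52) * 4 = 28/52
  C: (6/52) * 5 = 30/52
  G: (16/52) * 2 = 32/52
Sum = (24 + 30 + 28 + 30 + 32)/52 = 144/52

L = 144/52 = 2.7692 bits/symbol


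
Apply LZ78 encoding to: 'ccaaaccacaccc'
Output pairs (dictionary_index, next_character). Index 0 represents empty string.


LZ78 encoding steps:
Dictionary: {0: ''}
Step 1: w='' (idx 0), next='c' -> output (0, 'c'), add 'c' as idx 1
Step 2: w='c' (idx 1), next='a' -> output (1, 'a'), add 'ca' as idx 2
Step 3: w='' (idx 0), next='a' -> output (0, 'a'), add 'a' as idx 3
Step 4: w='a' (idx 3), next='c' -> output (3, 'c'), add 'ac' as idx 4
Step 5: w='ca' (idx 2), next='c' -> output (2, 'c'), add 'cac' as idx 5
Step 6: w='ac' (idx 4), next='c' -> output (4, 'c'), add 'acc' as idx 6
Step 7: w='c' (idx 1), end of input -> output (1, '')


Encoded: [(0, 'c'), (1, 'a'), (0, 'a'), (3, 'c'), (2, 'c'), (4, 'c'), (1, '')]


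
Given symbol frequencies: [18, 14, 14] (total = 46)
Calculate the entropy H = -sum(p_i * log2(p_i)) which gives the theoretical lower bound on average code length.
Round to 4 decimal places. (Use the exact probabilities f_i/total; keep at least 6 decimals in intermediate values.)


Per-symbol terms -p_i * log2(p_i) with p_i = f_i/46:
  p = 18/46 = 0.391304: log2(p) = -1.353637, -p*log2(p) = 0.529684
  p = 14/46 = 0.304348: log2(p) = -1.716207, -p*log2(p) = 0.522324
  p = 14/46 = 0.304348: log2(p) = -1.716207, -p*log2(p) = 0.522324
H = 0.529684 + 0.522324 + 0.522324 = 1.574332

H = 1.5743 bits/symbol


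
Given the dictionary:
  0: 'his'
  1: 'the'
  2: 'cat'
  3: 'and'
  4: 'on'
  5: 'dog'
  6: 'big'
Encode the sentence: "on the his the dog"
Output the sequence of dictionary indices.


Look up each word in the dictionary:
  'on' -> 4
  'the' -> 1
  'his' -> 0
  'the' -> 1
  'dog' -> 5

Encoded: [4, 1, 0, 1, 5]


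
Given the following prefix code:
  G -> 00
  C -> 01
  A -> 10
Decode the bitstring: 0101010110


Decoding step by step:
Bits 01 -> C
Bits 01 -> C
Bits 01 -> C
Bits 01 -> C
Bits 10 -> A


Decoded message: CCCCA


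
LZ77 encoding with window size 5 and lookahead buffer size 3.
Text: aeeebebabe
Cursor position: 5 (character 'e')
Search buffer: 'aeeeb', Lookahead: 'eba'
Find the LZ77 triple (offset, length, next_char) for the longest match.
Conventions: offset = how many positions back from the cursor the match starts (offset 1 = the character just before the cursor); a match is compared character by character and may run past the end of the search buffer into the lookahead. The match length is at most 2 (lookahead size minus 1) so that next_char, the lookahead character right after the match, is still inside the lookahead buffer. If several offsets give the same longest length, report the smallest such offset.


Try each offset into the search buffer:
  offset=1 (pos 4, char 'b'): match length 0
  offset=2 (pos 3, char 'e'): match length 2
  offset=3 (pos 2, char 'e'): match length 1
  offset=4 (pos 1, char 'e'): match length 1
  offset=5 (pos 0, char 'a'): match length 0
Longest match has length 2 at offset 2.
next_char = character at position 5 + 2 = 7 -> 'a'

Best match: offset=2, length=2 (matching 'eb' starting at position 3)
LZ77 triple: (2, 2, 'a')


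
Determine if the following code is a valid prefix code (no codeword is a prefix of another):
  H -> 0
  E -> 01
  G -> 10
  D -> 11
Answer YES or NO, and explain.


Checking each pair (does one codeword prefix another?):
  H='0' vs E='01': prefix -- VIOLATION

NO -- this is NOT a valid prefix code. H (0) is a prefix of E (01).


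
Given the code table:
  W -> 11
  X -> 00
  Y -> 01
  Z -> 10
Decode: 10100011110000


Decoding:
10 -> Z
10 -> Z
00 -> X
11 -> W
11 -> W
00 -> X
00 -> X


Result: ZZXWWXX


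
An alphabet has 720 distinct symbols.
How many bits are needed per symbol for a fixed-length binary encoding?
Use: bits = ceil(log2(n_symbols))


log2(720) = 9.4919
Bracket: 2^9 = 512 < 720 <= 2^10 = 1024
So ceil(log2(720)) = 10

bits = ceil(log2(720)) = ceil(9.4919) = 10 bits


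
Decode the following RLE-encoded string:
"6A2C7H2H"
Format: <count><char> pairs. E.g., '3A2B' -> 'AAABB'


Expanding each <count><char> pair:
  6A -> 'AAAAAA'
  2C -> 'CC'
  7H -> 'HHHHHHH'
  2H -> 'HH'

Decoded = AAAAAACCHHHHHHHHH


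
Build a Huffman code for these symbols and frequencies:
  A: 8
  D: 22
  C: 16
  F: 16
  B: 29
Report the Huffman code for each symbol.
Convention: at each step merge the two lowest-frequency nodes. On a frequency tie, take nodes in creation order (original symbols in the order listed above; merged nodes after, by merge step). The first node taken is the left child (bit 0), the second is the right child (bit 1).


Huffman tree construction:
Step 1: Merge A(8) + C(16) = 24
Step 2: Merge F(16) + D(22) = 38
Step 3: Merge (A+C)(24) + B(29) = 53
Step 4: Merge (F+D)(38) + ((A+C)+B)(53) = 91
Read each symbol's code off the tree from the root (left child = 0, right child = 1).

Codes:
  A: 100 (length 3)
  D: 01 (length 2)
  C: 101 (length 3)
  F: 00 (length 2)
  B: 11 (length 2)
Average code length: 206/91 = 2.2637 bits/symbol


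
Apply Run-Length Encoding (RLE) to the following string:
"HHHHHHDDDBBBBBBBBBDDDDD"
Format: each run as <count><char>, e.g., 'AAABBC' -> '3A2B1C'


Scanning runs left to right:
  i=0: run of 'H' x 6 -> '6H'
  i=6: run of 'D' x 3 -> '3D'
  i=9: run of 'B' x 9 -> '9B'
  i=18: run of 'D' x 5 -> '5D'

RLE = 6H3D9B5D


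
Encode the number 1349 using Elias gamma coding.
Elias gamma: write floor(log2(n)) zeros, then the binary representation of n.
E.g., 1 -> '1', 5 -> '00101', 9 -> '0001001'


num_bits = floor(log2(1349)) + 1 = 11
leading_zeros = num_bits - 1 = 10
binary(1349) = 10101000101

Elias gamma(1349) = '0000000000' + '10101000101' = 000000000010101000101 (21 bits)


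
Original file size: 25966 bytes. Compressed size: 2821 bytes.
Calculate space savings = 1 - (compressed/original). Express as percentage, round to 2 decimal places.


ratio = compressed/original = 2821/25966 = 0.108642
savings = 1 - ratio = 1 - 0.108642 = 0.891358
as a percentage: 0.891358 * 100 = 89.14%

Space savings = 1 - 2821/25966 = 89.14%


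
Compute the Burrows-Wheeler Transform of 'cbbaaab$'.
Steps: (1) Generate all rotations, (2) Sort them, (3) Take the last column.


Rotations (sorted):
  0: $cbbaaab -> last char: b
  1: aaab$cbb -> last char: b
  2: aab$cbba -> last char: a
  3: ab$cbbaa -> last char: a
  4: b$cbbaaa -> last char: a
  5: baaab$cb -> last char: b
  6: bbaaab$c -> last char: c
  7: cbbaaab$ -> last char: $


BWT = bbaaabc$


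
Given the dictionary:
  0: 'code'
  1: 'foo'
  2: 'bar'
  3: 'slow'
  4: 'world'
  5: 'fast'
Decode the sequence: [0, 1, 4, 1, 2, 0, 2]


Look up each index in the dictionary:
  0 -> 'code'
  1 -> 'foo'
  4 -> 'world'
  1 -> 'foo'
  2 -> 'bar'
  0 -> 'code'
  2 -> 'bar'

Decoded: "code foo world foo bar code bar"


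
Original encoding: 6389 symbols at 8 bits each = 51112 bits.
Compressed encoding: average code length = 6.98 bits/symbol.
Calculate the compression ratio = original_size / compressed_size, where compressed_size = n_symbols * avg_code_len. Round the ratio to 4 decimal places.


original_size = n_symbols * orig_bits = 6389 * 8 = 51112 bits
compressed_size = n_symbols * avg_code_len = 6389 * 6.98 = 44595.22 bits
ratio = original_size / compressed_size = 51112 / 44595.22 = 1.1461

Compression ratio = 1.1461


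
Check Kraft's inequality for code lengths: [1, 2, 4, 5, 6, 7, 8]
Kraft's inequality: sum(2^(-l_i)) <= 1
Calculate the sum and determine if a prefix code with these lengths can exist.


Sum = 2^(-1) + 2^(-2) + 2^(-4) + 2^(-5) + 2^(-6) + 2^(-7) + 2^(-8)
    = 0.5 + 0.25 + 0.0625 + 0.03125 + 0.015625 + 0.0078125 + 0.00390625
    = 223/256 = 0.87109375
Since 0.87109375 <= 1, Kraft's inequality IS satisfied.
A prefix code with these lengths CAN exist.

Kraft sum = 0.87109375. Satisfied.


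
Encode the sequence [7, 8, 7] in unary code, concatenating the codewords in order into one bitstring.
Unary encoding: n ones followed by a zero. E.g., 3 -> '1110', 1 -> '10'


Encode each number as n ones followed by a terminating 0:
  7 -> 11111110 (8 bits)
  8 -> 111111110 (9 bits)
  7 -> 11111110 (8 bits)
Total length = 8 + 9 + 8 = 25 bits.

Unary([7, 8, 7]) = 1111111011111111011111110 (25 bits)


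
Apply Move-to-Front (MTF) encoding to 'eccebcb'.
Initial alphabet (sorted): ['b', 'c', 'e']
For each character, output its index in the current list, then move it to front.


MTF encoding:
'e': index 2 in ['b', 'c', 'e'] -> ['e', 'b', 'c']
'c': index 2 in ['e', 'b', 'c'] -> ['c', 'e', 'b']
'c': index 0 in ['c', 'e', 'b'] -> ['c', 'e', 'b']
'e': index 1 in ['c', 'e', 'b'] -> ['e', 'c', 'b']
'b': index 2 in ['e', 'c', 'b'] -> ['b', 'e', 'c']
'c': index 2 in ['b', 'e', 'c'] -> ['c', 'b', 'e']
'b': index 1 in ['c', 'b', 'e'] -> ['b', 'c', 'e']


Output: [2, 2, 0, 1, 2, 2, 1]


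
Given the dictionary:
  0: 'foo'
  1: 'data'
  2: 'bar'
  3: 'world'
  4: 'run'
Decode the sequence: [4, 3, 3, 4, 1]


Look up each index in the dictionary:
  4 -> 'run'
  3 -> 'world'
  3 -> 'world'
  4 -> 'run'
  1 -> 'data'

Decoded: "run world world run data"


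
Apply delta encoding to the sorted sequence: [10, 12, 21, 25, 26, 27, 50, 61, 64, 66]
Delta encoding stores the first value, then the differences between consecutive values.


First value: 10
Deltas:
  12 - 10 = 2
  21 - 12 = 9
  25 - 21 = 4
  26 - 25 = 1
  27 - 26 = 1
  50 - 27 = 23
  61 - 50 = 11
  64 - 61 = 3
  66 - 64 = 2


Delta encoded: [10, 2, 9, 4, 1, 1, 23, 11, 3, 2]


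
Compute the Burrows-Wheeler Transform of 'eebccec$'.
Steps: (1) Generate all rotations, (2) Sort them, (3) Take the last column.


Rotations (sorted):
  0: $eebccec -> last char: c
  1: bccec$ee -> last char: e
  2: c$eebcce -> last char: e
  3: ccec$eeb -> last char: b
  4: cec$eebc -> last char: c
  5: ebccec$e -> last char: e
  6: ec$eebcc -> last char: c
  7: eebccec$ -> last char: $


BWT = ceebcec$


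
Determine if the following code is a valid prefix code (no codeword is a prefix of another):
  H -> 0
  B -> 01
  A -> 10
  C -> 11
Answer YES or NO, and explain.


Checking each pair (does one codeword prefix another?):
  H='0' vs B='01': prefix -- VIOLATION

NO -- this is NOT a valid prefix code. H (0) is a prefix of B (01).


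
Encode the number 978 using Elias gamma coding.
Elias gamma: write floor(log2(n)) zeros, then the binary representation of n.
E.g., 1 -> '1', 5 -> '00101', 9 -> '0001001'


num_bits = floor(log2(978)) + 1 = 10
leading_zeros = num_bits - 1 = 9
binary(978) = 1111010010

Elias gamma(978) = '000000000' + '1111010010' = 0000000001111010010 (19 bits)


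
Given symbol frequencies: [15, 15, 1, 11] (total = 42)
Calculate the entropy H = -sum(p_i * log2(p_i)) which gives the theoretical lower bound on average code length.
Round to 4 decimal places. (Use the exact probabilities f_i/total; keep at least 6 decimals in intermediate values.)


Per-symbol terms -p_i * log2(p_i) with p_i = f_i/42:
  p = 15/42 = 0.357143: log2(p) = -1.485427, -p*log2(p) = 0.530510
  p = 15/42 = 0.357143: log2(p) = -1.485427, -p*log2(p) = 0.530510
  p = 1/42 = 0.023810: log2(p) = -5.392317, -p*log2(p) = 0.128389
  p = 11/42 = 0.261905: log2(p) = -1.932886, -p*log2(p) = 0.506232
H = 0.530510 + 0.530510 + 0.128389 + 0.506232 = 1.695641

H = 1.6956 bits/symbol


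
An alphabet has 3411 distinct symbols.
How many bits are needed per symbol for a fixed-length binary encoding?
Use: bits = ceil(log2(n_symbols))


log2(3411) = 11.736
Bracket: 2^11 = 2048 < 3411 <= 2^12 = 4096
So ceil(log2(3411)) = 12

bits = ceil(log2(3411)) = ceil(11.736) = 12 bits


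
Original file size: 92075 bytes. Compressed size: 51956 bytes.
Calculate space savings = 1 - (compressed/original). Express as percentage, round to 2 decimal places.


ratio = compressed/original = 51956/92075 = 0.564279
savings = 1 - ratio = 1 - 0.564279 = 0.435721
as a percentage: 0.435721 * 100 = 43.57%

Space savings = 1 - 51956/92075 = 43.57%


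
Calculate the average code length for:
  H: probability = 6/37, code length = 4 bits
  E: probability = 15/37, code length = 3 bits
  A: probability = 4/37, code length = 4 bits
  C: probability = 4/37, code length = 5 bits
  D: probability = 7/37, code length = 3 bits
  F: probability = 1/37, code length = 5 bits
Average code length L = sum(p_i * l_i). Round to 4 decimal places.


Weighted contributions p_i * l_i:
  H: (6/37) * 4 = 24/37
  E: (15/37) * 3 = 45/37
  A: (4/37) * 4 = 16/37
  C: (4/37) * 5 = 20/37
  D: (7/37) * 3 = 21/37
  F: (1/37) * 5 = 5/37
Sum = (24 + 45 + 16 + 20 + 21 + 5)/37 = 131/37

L = 131/37 = 3.5405 bits/symbol


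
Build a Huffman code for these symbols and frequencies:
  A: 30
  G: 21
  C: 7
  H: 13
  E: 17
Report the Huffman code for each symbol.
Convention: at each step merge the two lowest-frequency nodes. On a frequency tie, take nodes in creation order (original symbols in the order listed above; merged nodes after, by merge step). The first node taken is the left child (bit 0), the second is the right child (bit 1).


Huffman tree construction:
Step 1: Merge C(7) + H(13) = 20
Step 2: Merge E(17) + (C+H)(20) = 37
Step 3: Merge G(21) + A(30) = 51
Step 4: Merge (E+(C+H))(37) + (G+A)(51) = 88
Read each symbol's code off the tree from the root (left child = 0, right child = 1).

Codes:
  A: 11 (length 2)
  G: 10 (length 2)
  C: 010 (length 3)
  H: 011 (length 3)
  E: 00 (length 2)
Average code length: 196/88 = 2.2273 bits/symbol


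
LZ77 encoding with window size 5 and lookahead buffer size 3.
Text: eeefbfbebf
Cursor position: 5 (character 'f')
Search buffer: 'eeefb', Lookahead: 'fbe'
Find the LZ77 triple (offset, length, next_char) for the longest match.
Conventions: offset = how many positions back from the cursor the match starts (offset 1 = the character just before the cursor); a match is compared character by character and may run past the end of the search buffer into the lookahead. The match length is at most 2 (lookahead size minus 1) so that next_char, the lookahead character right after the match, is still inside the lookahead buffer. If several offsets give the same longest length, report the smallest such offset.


Try each offset into the search buffer:
  offset=1 (pos 4, char 'b'): match length 0
  offset=2 (pos 3, char 'f'): match length 2
  offset=3 (pos 2, char 'e'): match length 0
  offset=4 (pos 1, char 'e'): match length 0
  offset=5 (pos 0, char 'e'): match length 0
Longest match has length 2 at offset 2.
next_char = character at position 5 + 2 = 7 -> 'e'

Best match: offset=2, length=2 (matching 'fb' starting at position 3)
LZ77 triple: (2, 2, 'e')


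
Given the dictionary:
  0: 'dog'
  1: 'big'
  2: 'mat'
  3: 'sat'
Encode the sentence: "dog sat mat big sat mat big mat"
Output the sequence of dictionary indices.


Look up each word in the dictionary:
  'dog' -> 0
  'sat' -> 3
  'mat' -> 2
  'big' -> 1
  'sat' -> 3
  'mat' -> 2
  'big' -> 1
  'mat' -> 2

Encoded: [0, 3, 2, 1, 3, 2, 1, 2]


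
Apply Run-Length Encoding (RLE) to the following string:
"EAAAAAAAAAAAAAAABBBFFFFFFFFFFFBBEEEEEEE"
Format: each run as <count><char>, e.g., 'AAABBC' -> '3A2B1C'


Scanning runs left to right:
  i=0: run of 'E' x 1 -> '1E'
  i=1: run of 'A' x 15 -> '15A'
  i=16: run of 'B' x 3 -> '3B'
  i=19: run of 'F' x 11 -> '11F'
  i=30: run of 'B' x 2 -> '2B'
  i=32: run of 'E' x 7 -> '7E'

RLE = 1E15A3B11F2B7E


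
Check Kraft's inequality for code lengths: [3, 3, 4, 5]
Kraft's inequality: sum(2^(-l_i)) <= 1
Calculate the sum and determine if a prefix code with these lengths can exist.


Sum = 2^(-3) + 2^(-3) + 2^(-4) + 2^(-5)
    = 0.125 + 0.125 + 0.0625 + 0.03125
    = 11/32 = 0.34375
Since 0.34375 <= 1, Kraft's inequality IS satisfied.
A prefix code with these lengths CAN exist.

Kraft sum = 0.34375. Satisfied.


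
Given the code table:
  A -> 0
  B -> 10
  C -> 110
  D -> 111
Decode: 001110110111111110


Decoding:
0 -> A
0 -> A
111 -> D
0 -> A
110 -> C
111 -> D
111 -> D
110 -> C


Result: AADACDDC


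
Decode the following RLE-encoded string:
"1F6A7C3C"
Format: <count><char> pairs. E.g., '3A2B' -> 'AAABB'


Expanding each <count><char> pair:
  1F -> 'F'
  6A -> 'AAAAAA'
  7C -> 'CCCCCCC'
  3C -> 'CCC'

Decoded = FAAAAAACCCCCCCCCC


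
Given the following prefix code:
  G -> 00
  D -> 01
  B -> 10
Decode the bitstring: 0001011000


Decoding step by step:
Bits 00 -> G
Bits 01 -> D
Bits 01 -> D
Bits 10 -> B
Bits 00 -> G


Decoded message: GDDBG


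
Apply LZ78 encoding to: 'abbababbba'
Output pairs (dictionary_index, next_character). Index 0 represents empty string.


LZ78 encoding steps:
Dictionary: {0: ''}
Step 1: w='' (idx 0), next='a' -> output (0, 'a'), add 'a' as idx 1
Step 2: w='' (idx 0), next='b' -> output (0, 'b'), add 'b' as idx 2
Step 3: w='b' (idx 2), next='a' -> output (2, 'a'), add 'ba' as idx 3
Step 4: w='ba' (idx 3), next='b' -> output (3, 'b'), add 'bab' as idx 4
Step 5: w='b' (idx 2), next='b' -> output (2, 'b'), add 'bb' as idx 5
Step 6: w='a' (idx 1), end of input -> output (1, '')


Encoded: [(0, 'a'), (0, 'b'), (2, 'a'), (3, 'b'), (2, 'b'), (1, '')]


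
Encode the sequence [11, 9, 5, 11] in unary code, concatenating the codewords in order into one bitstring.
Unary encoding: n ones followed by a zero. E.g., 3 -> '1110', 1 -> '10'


Encode each number as n ones followed by a terminating 0:
  11 -> 111111111110 (12 bits)
  9 -> 1111111110 (10 bits)
  5 -> 111110 (6 bits)
  11 -> 111111111110 (12 bits)
Total length = 12 + 10 + 6 + 12 = 40 bits.

Unary([11, 9, 5, 11]) = 1111111111101111111110111110111111111110 (40 bits)


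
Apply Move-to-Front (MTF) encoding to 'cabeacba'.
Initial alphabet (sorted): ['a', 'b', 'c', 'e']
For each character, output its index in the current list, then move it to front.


MTF encoding:
'c': index 2 in ['a', 'b', 'c', 'e'] -> ['c', 'a', 'b', 'e']
'a': index 1 in ['c', 'a', 'b', 'e'] -> ['a', 'c', 'b', 'e']
'b': index 2 in ['a', 'c', 'b', 'e'] -> ['b', 'a', 'c', 'e']
'e': index 3 in ['b', 'a', 'c', 'e'] -> ['e', 'b', 'a', 'c']
'a': index 2 in ['e', 'b', 'a', 'c'] -> ['a', 'e', 'b', 'c']
'c': index 3 in ['a', 'e', 'b', 'c'] -> ['c', 'a', 'e', 'b']
'b': index 3 in ['c', 'a', 'e', 'b'] -> ['b', 'c', 'a', 'e']
'a': index 2 in ['b', 'c', 'a', 'e'] -> ['a', 'b', 'c', 'e']


Output: [2, 1, 2, 3, 2, 3, 3, 2]
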